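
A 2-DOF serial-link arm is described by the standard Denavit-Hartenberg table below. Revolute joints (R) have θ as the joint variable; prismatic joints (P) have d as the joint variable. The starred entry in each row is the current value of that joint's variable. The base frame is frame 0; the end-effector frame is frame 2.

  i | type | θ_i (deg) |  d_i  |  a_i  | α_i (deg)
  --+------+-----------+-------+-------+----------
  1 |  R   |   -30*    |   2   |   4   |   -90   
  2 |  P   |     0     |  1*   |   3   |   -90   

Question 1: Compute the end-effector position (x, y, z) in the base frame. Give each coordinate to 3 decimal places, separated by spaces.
6.562 -2.634 2.000

after link 1: o_1 = (3.4641, -2.0000, 2.0000)
after link 2: o_2 = (6.5622, -2.6340, 2.0000)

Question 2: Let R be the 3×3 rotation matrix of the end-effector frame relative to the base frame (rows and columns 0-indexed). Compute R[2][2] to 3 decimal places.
-1.000

End-effector z-axis (col 2 of R) = (0.0000,0.0000,-1.0000)
R[2][2] = -1.0000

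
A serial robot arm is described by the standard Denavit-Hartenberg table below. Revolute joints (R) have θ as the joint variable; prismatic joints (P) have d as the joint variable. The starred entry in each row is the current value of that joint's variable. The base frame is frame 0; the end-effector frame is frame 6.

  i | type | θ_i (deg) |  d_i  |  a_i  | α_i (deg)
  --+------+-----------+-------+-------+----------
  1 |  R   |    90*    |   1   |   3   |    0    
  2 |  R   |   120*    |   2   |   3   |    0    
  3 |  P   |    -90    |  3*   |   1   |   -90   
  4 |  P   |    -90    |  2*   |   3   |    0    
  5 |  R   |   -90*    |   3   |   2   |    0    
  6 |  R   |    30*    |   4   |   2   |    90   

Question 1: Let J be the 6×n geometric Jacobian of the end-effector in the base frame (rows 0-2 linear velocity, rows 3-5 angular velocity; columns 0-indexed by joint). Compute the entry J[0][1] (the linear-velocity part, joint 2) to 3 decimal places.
axis z_1 = (0.0000,0.0000,1.0000); lever o_n−o_1 = (-9.0263,-8.3660,9.0000)
cross product → J_v[:, 1] = (8.3660,-9.0263,0.0000)
J_ω[:, 1] = z_1
entry J[0][1] = 8.3660

8.366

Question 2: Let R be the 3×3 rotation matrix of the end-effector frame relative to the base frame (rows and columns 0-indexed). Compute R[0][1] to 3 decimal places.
-0.866

End-effector y-axis (col 1 of R) = (-0.8660,-0.5000,0.0000)
R[0][1] = -0.8660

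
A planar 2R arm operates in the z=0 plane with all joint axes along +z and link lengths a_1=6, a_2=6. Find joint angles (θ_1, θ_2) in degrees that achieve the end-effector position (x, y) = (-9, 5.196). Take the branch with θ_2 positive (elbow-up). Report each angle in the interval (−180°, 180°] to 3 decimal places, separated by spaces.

120.000 60.001

cos θ_2 = (107.9984−6²−6²)/(2·6·6) = 0.5000; θ_2 = 60.0015° (elbow-up)
β = atan2(5.1960,-9.0000) = 150.0007°; ψ = atan2(5.1962,8.9999) = 30.0007°
θ_1 = β − ψ = 120.0000°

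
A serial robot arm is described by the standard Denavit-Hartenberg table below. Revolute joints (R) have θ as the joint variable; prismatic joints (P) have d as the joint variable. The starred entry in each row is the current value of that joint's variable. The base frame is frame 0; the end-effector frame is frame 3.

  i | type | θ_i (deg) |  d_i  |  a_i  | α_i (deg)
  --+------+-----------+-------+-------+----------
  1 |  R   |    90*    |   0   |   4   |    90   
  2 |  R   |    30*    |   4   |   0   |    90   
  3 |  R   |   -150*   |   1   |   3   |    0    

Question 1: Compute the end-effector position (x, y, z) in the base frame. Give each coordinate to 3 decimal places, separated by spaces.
after link 1: o_1 = (0.0000, 4.0000, 0.0000)
after link 2: o_2 = (4.0000, 4.0000, 0.0000)
after link 3: o_3 = (2.5000, 2.2500, -2.1651)

2.500 2.250 -2.165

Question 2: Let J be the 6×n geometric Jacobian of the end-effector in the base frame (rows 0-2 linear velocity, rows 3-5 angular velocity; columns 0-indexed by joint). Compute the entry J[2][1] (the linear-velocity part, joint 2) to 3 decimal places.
-1.750

axis z_1 = (1.0000,-0.0000,0.0000); lever o_n−o_1 = (2.5000,-1.7500,-2.1651)
cross product → J_v[:, 1] = (0.0000,2.1651,-1.7500)
J_ω[:, 1] = z_1
entry J[2][1] = -1.7500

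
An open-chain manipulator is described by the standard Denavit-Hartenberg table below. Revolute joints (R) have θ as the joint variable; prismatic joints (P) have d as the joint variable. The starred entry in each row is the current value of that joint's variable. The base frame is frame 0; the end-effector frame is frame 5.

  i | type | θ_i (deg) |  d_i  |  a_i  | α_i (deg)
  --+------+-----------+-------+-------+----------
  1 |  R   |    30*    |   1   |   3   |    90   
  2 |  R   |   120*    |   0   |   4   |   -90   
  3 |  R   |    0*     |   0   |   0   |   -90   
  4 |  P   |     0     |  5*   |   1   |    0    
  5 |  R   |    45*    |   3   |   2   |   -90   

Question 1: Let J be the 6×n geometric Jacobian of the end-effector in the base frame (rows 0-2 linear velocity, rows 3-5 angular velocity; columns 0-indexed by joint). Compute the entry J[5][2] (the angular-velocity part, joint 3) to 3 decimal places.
axis z_2 = (-0.7500,-0.4330,-0.5000); lever o_n−o_2 = (-3.9847,6.9370,2.7979)
cross product → J_v[:, 2] = (2.2570,4.0908,-6.9282)
J_ω[:, 2] = z_2
entry J[5][2] = -0.5000

-0.500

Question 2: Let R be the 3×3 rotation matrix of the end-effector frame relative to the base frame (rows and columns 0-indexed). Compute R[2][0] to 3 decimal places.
End-effector x-axis (col 0 of R) = (0.2241,0.1294,0.9659)
R[2][0] = 0.9659

0.966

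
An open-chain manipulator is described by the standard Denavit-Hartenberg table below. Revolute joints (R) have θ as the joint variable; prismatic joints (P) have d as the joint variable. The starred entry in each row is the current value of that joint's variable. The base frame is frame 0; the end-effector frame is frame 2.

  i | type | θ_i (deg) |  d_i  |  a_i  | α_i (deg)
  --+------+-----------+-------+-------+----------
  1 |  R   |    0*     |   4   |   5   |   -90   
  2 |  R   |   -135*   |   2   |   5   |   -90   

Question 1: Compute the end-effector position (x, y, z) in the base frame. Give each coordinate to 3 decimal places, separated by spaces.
1.464 2.000 7.536

after link 1: o_1 = (5.0000, 0.0000, 4.0000)
after link 2: o_2 = (1.4645, 2.0000, 7.5355)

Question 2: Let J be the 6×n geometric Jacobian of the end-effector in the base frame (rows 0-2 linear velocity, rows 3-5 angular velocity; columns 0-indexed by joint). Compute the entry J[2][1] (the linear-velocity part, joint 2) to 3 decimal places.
3.536

axis z_1 = (0.0000,1.0000,0.0000); lever o_n−o_1 = (-3.5355,2.0000,3.5355)
cross product → J_v[:, 1] = (3.5355,-0.0000,3.5355)
J_ω[:, 1] = z_1
entry J[2][1] = 3.5355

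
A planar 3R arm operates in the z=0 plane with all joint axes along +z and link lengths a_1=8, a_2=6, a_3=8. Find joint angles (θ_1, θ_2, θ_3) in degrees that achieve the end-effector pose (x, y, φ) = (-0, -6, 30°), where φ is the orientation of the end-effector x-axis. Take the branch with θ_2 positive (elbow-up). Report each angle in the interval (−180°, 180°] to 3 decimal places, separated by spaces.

wrist centre = target − a_3·(cos φ, sin φ) = (-6.9282, -10.0000)
cos θ_2 = (148.0000−8²−6²)/(2·8·6) = 0.5000; θ_2 = 60.0000° (elbow-up)
β = atan2(-10.0000,-6.9282) = -124.7150°; ψ = atan2(5.1962,11.0000) = 25.2850°
θ_1 = β − ψ = -150.0000°
θ_3 = φ − θ_1 − θ_2 = 120.0000° (wrapped to (-180°,180°])

-150.000 60.000 120.000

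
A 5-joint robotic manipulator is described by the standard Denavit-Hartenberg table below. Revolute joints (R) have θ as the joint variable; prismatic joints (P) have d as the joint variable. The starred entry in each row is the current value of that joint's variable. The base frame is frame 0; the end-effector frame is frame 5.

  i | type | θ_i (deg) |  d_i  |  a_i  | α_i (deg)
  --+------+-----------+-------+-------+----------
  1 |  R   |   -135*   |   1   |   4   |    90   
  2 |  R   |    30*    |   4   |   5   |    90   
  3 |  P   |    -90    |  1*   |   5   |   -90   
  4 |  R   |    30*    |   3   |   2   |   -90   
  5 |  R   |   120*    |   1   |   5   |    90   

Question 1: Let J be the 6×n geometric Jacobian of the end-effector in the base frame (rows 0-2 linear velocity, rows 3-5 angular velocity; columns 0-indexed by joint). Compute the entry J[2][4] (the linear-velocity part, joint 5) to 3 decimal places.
-0.625

axis z_4 = (-0.0474,0.6597,0.7500); lever o_n−o_4 = (0.6314,4.4004,-2.4976)
cross product → J_v[:, 4] = (-4.9480,0.3553,-0.6250)
J_ω[:, 4] = z_4
entry J[2][4] = -0.6250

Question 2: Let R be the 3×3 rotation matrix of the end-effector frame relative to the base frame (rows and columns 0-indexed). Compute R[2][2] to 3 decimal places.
End-effector z-axis (col 2 of R) = (0.9896,-0.0711,0.1250)
R[2][2] = 0.1250

0.125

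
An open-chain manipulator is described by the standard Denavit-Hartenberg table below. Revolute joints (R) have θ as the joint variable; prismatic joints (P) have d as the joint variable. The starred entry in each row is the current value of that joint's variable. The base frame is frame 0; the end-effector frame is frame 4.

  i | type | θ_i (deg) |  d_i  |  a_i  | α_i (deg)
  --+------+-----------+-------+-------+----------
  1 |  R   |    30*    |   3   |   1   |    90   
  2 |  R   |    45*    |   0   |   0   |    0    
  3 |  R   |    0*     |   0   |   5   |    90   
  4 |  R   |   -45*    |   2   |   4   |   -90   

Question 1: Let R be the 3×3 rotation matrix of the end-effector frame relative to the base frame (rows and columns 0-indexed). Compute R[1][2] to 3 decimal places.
End-effector z-axis (col 2 of R) = (0.7866,-0.3624,0.5000)
R[1][2] = -0.3624

-0.362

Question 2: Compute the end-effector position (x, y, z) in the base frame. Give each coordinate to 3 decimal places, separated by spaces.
after link 1: o_1 = (0.8660, 0.5000, 3.0000)
after link 2: o_2 = (0.8660, 0.5000, 3.0000)
after link 3: o_3 = (3.9279, 2.2678, 6.5355)
after link 4: o_4 = (5.4705, 6.4244, 7.1213)

5.470 6.424 7.121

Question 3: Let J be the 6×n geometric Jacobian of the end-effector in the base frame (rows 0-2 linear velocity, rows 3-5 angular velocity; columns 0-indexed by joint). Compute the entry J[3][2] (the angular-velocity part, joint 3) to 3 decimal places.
axis z_2 = (0.5000,-0.8660,0.0000); lever o_n−o_2 = (4.6044,5.9244,4.1213)
cross product → J_v[:, 2] = (-3.5692,-2.0607,6.9497)
J_ω[:, 2] = z_2
entry J[3][2] = 0.5000

0.500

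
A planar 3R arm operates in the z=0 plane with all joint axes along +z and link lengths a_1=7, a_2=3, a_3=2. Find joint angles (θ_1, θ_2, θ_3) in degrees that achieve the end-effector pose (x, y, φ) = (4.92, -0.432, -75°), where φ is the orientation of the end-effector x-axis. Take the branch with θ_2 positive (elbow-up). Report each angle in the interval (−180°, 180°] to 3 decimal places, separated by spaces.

wrist centre = target − a_3·(cos φ, sin φ) = (4.4024, 1.4999)
cos θ_2 = (21.6303−7²−3²)/(2·7·3) = -0.8659; θ_2 = 149.9907° (elbow-up)
β = atan2(1.4999,4.4024) = 18.8136°; ψ = atan2(1.5004,4.4022) = 18.8210°
θ_1 = β − ψ = -0.0074°
θ_3 = φ − θ_1 − θ_2 = 135.0167° (wrapped to (-180°,180°])

-0.007 149.991 135.017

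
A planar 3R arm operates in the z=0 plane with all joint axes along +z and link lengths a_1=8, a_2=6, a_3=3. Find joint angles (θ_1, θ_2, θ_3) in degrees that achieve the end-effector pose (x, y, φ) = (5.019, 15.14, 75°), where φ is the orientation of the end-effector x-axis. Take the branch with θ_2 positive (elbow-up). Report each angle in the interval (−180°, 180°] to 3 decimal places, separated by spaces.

51.769 45.009 -21.778

wrist centre = target − a_3·(cos φ, sin φ) = (4.2425, 12.2422)
cos θ_2 = (167.8712−8²−6²)/(2·8·6) = 0.7070; θ_2 = 45.0093° (elbow-up)
β = atan2(12.2422,4.2425) = 70.8862°; ψ = atan2(4.2433,12.2419) = 19.1175°
θ_1 = β − ψ = 51.7688°
θ_3 = φ − θ_1 − θ_2 = -21.7781° (wrapped to (-180°,180°])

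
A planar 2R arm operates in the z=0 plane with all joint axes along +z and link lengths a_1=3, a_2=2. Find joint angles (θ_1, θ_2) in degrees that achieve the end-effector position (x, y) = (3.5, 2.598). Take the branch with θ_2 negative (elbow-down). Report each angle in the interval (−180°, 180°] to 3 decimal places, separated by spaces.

60.000 -60.002

cos θ_2 = (18.9996−3²−2²)/(2·3·2) = 0.5000; θ_2 = -60.0022° (elbow-down)
β = atan2(2.5980,3.5000) = 36.5860°; ψ = atan2(-1.7321,3.9999) = -23.4140°
θ_1 = β − ψ = 60.0000°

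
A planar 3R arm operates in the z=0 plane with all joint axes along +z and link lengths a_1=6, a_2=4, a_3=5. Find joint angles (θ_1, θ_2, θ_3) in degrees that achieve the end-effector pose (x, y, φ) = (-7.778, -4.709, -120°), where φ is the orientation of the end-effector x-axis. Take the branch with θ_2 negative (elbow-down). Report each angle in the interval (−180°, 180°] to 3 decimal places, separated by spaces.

wrist centre = target − a_3·(cos φ, sin φ) = (-5.2780, -0.3789)
cos θ_2 = (28.0008−6²−4²)/(2·6·4) = -0.5000; θ_2 = -119.9989° (elbow-down)
β = atan2(-0.3789,-5.2780) = -175.8942°; ψ = atan2(-3.4641,4.0001) = -40.8932°
θ_1 = β − ψ = -135.0009°
θ_3 = φ − θ_1 − θ_2 = 134.9998° (wrapped to (-180°,180°])

-135.001 -119.999 135.000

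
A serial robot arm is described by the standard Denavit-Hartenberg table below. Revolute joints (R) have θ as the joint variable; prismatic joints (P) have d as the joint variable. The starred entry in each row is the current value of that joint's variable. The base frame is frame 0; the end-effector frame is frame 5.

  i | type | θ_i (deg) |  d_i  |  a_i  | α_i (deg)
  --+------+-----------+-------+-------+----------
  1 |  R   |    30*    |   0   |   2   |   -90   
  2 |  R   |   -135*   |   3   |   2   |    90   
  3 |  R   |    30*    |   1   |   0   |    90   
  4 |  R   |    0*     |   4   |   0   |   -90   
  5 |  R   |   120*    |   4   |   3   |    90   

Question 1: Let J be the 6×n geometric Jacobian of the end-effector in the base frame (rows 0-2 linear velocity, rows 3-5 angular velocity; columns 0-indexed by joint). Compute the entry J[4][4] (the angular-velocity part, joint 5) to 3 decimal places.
-0.354

axis z_4 = (-0.6124,-0.3536,-0.7071); lever o_n−o_4 = (-1.6085,0.8034,-4.6655)
cross product → J_v[:, 4] = (2.2176,-1.7197,-1.0607)
J_ω[:, 4] = z_4
entry J[4][4] = -0.3536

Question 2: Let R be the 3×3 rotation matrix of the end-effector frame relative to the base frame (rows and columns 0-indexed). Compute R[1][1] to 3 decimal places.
-0.354

End-effector y-axis (col 1 of R) = (-0.6124,-0.3536,-0.7071)
R[1][1] = -0.3536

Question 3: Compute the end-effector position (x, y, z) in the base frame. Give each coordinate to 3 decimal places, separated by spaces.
-2.706 -0.366 -2.544

after link 1: o_1 = (1.7321, 1.0000, 0.0000)
after link 2: o_2 = (-0.9927, 2.8910, 1.4142)
after link 3: o_3 = (-1.6051, 2.5374, 0.7071)
after link 4: o_4 = (-1.0978, -1.1697, 2.1213)
after link 5: o_5 = (-2.7063, -0.3663, -2.5442)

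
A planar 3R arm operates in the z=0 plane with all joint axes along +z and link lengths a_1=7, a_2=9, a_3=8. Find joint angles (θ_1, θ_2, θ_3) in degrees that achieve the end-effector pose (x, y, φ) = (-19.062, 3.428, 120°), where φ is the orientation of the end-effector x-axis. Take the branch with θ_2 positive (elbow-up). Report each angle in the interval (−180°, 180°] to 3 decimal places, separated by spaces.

176.162 30.004 -86.166

wrist centre = target − a_3·(cos φ, sin φ) = (-15.0620, -3.5002)
cos θ_2 = (239.1153−7²−9²)/(2·7·9) = 0.8660; θ_2 = 30.0036° (elbow-up)
β = atan2(-3.5002,-15.0620) = -166.9174°; ψ = atan2(4.5005,14.7939) = 16.9204°
θ_1 = β − ψ = -183.8378°
θ_3 = φ − θ_1 − θ_2 = -86.1658° (wrapped to (-180°,180°])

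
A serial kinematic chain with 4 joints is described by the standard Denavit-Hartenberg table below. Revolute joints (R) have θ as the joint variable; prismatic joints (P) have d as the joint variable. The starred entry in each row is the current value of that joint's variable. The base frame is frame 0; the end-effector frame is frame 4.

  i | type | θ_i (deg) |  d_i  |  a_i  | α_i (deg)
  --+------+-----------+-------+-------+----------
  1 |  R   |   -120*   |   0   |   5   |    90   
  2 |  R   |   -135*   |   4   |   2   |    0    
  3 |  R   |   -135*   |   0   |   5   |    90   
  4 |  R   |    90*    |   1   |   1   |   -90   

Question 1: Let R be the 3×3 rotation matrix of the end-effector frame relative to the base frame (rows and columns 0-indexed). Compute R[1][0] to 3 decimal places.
End-effector x-axis (col 0 of R) = (-0.8660,0.5000,0.0000)
R[1][0] = 0.5000

0.500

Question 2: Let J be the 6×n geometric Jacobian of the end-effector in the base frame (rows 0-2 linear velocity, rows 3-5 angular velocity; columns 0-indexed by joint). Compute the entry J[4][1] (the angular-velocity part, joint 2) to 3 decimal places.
axis z_1 = (-0.8660,0.5000,0.0000); lever o_n−o_1 = (-4.1230,2.8587,3.5858)
cross product → J_v[:, 1] = (1.7929,3.1054,-0.4142)
J_ω[:, 1] = z_1
entry J[4][1] = 0.5000

0.500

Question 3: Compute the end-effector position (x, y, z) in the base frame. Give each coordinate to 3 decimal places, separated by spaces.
-6.623 -1.471 3.586

after link 1: o_1 = (-2.5000, -4.3301, 0.0000)
after link 2: o_2 = (-5.2570, -1.1054, -1.4142)
after link 3: o_3 = (-5.2570, -1.1054, 3.5858)
after link 4: o_4 = (-6.6230, -1.4714, 3.5858)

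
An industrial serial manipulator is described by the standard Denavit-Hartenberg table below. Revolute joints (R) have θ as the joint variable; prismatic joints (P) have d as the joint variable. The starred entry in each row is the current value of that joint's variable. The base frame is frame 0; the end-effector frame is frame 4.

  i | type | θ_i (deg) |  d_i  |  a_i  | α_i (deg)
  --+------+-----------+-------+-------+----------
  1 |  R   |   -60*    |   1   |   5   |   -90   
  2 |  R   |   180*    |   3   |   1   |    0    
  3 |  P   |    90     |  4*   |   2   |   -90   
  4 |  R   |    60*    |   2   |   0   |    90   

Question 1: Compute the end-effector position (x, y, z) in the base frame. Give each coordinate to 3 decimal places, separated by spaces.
9.062 -1.696 3.000

after link 1: o_1 = (2.5000, -4.3301, 1.0000)
after link 2: o_2 = (4.5981, -1.9641, 1.0000)
after link 3: o_3 = (8.0622, 0.0359, 3.0000)
after link 4: o_4 = (9.0622, -1.6962, 3.0000)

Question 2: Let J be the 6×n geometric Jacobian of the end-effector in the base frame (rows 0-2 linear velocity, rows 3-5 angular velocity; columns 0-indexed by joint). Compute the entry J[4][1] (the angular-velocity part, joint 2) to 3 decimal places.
0.500

axis z_1 = (0.8660,0.5000,0.0000); lever o_n−o_1 = (6.5622,2.6340,2.0000)
cross product → J_v[:, 1] = (1.0000,-1.7321,-1.0000)
J_ω[:, 1] = z_1
entry J[4][1] = 0.5000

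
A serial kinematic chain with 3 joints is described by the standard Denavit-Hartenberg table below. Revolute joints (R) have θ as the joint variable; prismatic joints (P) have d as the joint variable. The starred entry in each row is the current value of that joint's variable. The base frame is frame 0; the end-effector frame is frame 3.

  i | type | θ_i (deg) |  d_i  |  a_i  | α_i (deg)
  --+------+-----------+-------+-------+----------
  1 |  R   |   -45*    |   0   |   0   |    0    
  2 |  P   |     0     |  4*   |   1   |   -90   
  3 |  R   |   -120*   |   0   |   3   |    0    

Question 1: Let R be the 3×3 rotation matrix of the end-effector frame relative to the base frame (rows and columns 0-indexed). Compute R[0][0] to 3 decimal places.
-0.354

End-effector x-axis (col 0 of R) = (-0.3536,0.3536,0.8660)
R[0][0] = -0.3536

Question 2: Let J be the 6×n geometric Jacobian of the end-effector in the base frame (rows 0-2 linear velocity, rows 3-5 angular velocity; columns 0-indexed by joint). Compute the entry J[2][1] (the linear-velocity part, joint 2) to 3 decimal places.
1.000

prismatic axis z_1 = (0.0000,0.0000,1.0000)
J_v[:, 1] = z_1; J_ω[:, 1] = (0,0,0)
entry J[2][1] = 1.0000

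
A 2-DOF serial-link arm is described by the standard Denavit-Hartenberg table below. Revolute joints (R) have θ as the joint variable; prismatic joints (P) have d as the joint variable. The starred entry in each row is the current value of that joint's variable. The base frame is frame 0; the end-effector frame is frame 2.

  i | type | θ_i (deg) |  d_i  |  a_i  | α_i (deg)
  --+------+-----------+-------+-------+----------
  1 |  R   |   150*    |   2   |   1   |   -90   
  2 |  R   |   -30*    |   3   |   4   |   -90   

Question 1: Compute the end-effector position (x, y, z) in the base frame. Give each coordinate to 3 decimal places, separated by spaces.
after link 1: o_1 = (-0.8660, 0.5000, 2.0000)
after link 2: o_2 = (-5.3660, -0.3660, 4.0000)

-5.366 -0.366 4.000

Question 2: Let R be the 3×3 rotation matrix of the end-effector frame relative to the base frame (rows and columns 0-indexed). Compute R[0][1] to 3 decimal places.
End-effector y-axis (col 1 of R) = (0.5000,0.8660,-0.0000)
R[0][1] = 0.5000

0.500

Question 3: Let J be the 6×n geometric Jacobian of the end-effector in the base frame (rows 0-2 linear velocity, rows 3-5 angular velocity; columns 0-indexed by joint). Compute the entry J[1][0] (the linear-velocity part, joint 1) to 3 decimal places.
-5.366

axis z_0 = ẑ; lever o_n−o_0 = (-5.3660,-0.3660,4.0000)
cross product → J_v[:, 0] = (0.3660,-5.3660,0.0000)
J_ω[:, 0] = z_0
entry J[1][0] = -5.3660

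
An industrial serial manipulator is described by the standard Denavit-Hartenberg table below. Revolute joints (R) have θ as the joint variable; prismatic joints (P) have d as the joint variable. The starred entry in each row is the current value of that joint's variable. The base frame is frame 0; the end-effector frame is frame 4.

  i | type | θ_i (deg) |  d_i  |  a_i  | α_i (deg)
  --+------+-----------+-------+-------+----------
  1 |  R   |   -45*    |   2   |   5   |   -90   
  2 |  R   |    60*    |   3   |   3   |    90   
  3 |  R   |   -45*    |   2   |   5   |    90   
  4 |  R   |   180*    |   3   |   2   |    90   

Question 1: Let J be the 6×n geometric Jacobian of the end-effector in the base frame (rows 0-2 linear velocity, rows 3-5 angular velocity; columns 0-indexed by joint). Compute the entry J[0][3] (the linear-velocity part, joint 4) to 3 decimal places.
axis z_3 = (-0.7500,-0.2500,0.6124); lever o_n−o_3 = (-1.7500,0.7500,3.0619)
cross product → J_v[:, 3] = (-1.2247,1.2247,-1.0000)
J_ω[:, 3] = z_3
entry J[0][3] = -1.2247

-1.225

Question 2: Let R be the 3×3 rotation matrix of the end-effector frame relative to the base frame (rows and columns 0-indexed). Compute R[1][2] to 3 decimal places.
End-effector z-axis (col 2 of R) = (0.6124,-0.6124,0.5000)
R[1][2] = -0.6124

-0.612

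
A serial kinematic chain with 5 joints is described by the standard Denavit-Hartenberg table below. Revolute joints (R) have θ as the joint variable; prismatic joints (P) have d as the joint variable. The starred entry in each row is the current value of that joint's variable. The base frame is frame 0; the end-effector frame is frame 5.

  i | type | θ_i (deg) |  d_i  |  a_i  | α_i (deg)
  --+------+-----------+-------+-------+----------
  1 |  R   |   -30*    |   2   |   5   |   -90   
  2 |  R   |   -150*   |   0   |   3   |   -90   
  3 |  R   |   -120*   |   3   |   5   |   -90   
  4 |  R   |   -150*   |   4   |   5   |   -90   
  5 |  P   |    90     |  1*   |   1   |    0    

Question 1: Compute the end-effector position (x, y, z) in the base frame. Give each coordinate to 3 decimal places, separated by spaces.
4.583 0.256 10.020

after link 1: o_1 = (4.3301, -2.5000, 2.0000)
after link 2: o_2 = (2.0801, -1.2010, 3.5000)
after link 3: o_3 = (7.4192, 0.7165, 4.8481)
after link 4: o_4 = (3.4049, 1.0135, 9.8277)
after link 5: o_5 = (4.5834, 0.2557, 10.0197)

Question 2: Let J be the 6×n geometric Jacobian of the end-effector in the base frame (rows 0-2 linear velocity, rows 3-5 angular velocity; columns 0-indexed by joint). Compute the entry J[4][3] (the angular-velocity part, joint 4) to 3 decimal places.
axis z_3 = (-0.3995,0.8080,0.4330); lever o_n−o_3 = (-2.8358,-0.4608,5.1716)
cross product → J_v[:, 3] = (4.3783,0.8382,2.4755)
J_ω[:, 3] = z_3
entry J[4][3] = 0.8080

0.808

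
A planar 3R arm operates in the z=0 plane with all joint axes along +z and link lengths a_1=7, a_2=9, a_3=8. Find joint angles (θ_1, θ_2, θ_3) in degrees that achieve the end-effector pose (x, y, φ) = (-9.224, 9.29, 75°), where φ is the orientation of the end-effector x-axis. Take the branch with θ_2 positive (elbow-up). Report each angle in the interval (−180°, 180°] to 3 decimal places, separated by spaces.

wrist centre = target − a_3·(cos φ, sin φ) = (-11.2946, 1.5626)
cos θ_2 = (130.0086−7²−9²)/(2·7·9) = 0.0001; θ_2 = 89.9961° (elbow-up)
β = atan2(1.5626,-11.2946) = 172.1232°; ψ = atan2(9.0000,7.0006) = 52.1226°
θ_1 = β − ψ = 120.0006°
θ_3 = φ − θ_1 − θ_2 = -134.9967° (wrapped to (-180°,180°])

120.001 89.996 -134.997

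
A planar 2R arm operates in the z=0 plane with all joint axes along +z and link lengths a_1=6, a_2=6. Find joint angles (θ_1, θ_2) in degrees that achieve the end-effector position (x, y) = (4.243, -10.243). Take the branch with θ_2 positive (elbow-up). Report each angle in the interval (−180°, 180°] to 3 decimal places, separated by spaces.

cos θ_2 = (122.9221−6²−6²)/(2·6·6) = 0.7073; θ_2 = 44.9883° (elbow-up)
β = atan2(-10.2430,4.2430) = -67.4990°; ψ = atan2(4.2418,10.2435) = 22.4941°
θ_1 = β − ψ = -89.9931°

-89.993 44.988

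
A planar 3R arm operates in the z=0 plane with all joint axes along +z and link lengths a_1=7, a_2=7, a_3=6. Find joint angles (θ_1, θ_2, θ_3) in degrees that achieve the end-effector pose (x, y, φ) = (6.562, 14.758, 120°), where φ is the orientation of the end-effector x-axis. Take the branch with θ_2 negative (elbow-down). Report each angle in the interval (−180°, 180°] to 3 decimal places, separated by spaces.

60.005 -30.011 90.006

wrist centre = target − a_3·(cos φ, sin φ) = (9.5620, 9.5618)
cos θ_2 = (182.8608−7²−7²)/(2·7·7) = 0.8659; θ_2 = -30.0114° (elbow-down)
β = atan2(9.5618,9.5620) = 44.9995°; ψ = atan2(-3.5012,13.0615) = -15.0057°
θ_1 = β − ψ = 60.0052°
θ_3 = φ − θ_1 − θ_2 = 90.0061° (wrapped to (-180°,180°])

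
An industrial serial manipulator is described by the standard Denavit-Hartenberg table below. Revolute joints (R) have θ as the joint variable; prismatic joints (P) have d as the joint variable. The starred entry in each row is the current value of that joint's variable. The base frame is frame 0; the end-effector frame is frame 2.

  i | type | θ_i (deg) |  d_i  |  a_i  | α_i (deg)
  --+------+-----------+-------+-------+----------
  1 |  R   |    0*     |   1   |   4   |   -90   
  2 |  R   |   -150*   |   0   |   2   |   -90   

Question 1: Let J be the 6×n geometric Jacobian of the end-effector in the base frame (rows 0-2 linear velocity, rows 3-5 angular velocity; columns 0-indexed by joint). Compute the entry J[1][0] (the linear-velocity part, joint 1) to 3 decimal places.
2.268

axis z_0 = ẑ; lever o_n−o_0 = (2.2679,-0.0000,2.0000)
cross product → J_v[:, 0] = (0.0000,2.2679,-0.0000)
J_ω[:, 0] = z_0
entry J[1][0] = 2.2679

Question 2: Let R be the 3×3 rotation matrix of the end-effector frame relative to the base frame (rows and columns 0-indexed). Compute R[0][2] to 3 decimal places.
End-effector z-axis (col 2 of R) = (0.5000,0.0000,0.8660)
R[0][2] = 0.5000

0.500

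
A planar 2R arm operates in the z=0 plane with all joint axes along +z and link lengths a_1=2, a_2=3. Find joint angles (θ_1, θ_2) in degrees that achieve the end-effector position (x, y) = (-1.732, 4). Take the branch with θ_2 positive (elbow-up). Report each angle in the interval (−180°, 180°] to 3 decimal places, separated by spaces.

cos θ_2 = (18.9998−2²−3²)/(2·2·3) = 0.5000; θ_2 = 60.0010° (elbow-up)
β = atan2(4.0000,-1.7320) = 113.4126°; ψ = atan2(2.5981,3.5000) = 36.5874°
θ_1 = β − ψ = 76.8252°

76.825 60.001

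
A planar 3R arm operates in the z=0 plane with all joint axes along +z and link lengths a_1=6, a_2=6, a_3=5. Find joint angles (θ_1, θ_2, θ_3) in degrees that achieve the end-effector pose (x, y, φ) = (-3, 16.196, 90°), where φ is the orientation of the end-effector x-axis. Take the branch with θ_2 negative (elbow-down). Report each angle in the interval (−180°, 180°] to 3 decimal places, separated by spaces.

wrist centre = target − a_3·(cos φ, sin φ) = (-3.0000, 11.1960)
cos θ_2 = (134.3504−6²−6²)/(2·6·6) = 0.8660; θ_2 = -30.0054° (elbow-down)
β = atan2(11.1960,-3.0000) = 105.0002°; ψ = atan2(-3.0005,11.1959) = -15.0027°
θ_1 = β − ψ = 120.0029°
θ_3 = φ − θ_1 − θ_2 = 0.0025° (wrapped to (-180°,180°])

120.003 -30.005 0.003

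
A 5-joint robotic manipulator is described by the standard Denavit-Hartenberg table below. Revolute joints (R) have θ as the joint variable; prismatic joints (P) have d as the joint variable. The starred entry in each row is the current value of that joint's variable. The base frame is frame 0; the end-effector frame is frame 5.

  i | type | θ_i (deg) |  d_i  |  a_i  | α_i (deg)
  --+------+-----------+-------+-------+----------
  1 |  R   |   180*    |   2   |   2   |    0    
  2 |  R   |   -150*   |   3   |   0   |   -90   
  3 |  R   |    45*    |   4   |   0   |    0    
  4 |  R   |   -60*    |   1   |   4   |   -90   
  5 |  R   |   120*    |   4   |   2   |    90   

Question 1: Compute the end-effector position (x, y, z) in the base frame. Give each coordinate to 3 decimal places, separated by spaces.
-0.228 4.797 1.913

after link 1: o_1 = (-2.0000, 0.0000, 2.0000)
after link 2: o_2 = (-2.0000, 0.0000, 5.0000)
after link 3: o_3 = (-4.0000, 3.4641, 5.0000)
after link 4: o_4 = (-1.1539, 6.2620, 6.0353)
after link 5: o_5 = (-0.2279, 4.7967, 1.9128)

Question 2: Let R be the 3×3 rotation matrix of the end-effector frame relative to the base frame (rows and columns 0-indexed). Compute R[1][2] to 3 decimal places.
-0.015

End-effector z-axis (col 2 of R) = (0.9744,-0.0148,0.2241)
R[1][2] = -0.0148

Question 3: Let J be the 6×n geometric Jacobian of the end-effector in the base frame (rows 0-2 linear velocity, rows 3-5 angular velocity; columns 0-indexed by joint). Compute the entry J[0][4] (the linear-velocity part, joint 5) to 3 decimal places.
axis z_4 = (0.2241,0.1294,-0.9659); lever o_n−o_4 = (0.9261,-1.4653,-4.1225)
cross product → J_v[:, 4] = (-1.9489,0.0295,-0.4483)
J_ω[:, 4] = z_4
entry J[0][4] = -1.9489

-1.949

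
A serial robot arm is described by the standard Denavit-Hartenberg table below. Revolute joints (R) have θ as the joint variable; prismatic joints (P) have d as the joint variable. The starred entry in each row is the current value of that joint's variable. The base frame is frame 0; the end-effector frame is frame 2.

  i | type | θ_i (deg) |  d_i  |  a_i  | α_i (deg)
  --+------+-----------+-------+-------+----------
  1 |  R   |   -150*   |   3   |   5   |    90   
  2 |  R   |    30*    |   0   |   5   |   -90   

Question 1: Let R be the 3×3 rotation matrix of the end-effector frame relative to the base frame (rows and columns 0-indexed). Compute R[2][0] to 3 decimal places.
0.500

End-effector x-axis (col 0 of R) = (-0.7500,-0.4330,0.5000)
R[2][0] = 0.5000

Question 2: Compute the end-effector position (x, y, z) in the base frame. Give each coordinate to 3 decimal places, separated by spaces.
-8.080 -4.665 5.500

after link 1: o_1 = (-4.3301, -2.5000, 3.0000)
after link 2: o_2 = (-8.0801, -4.6651, 5.5000)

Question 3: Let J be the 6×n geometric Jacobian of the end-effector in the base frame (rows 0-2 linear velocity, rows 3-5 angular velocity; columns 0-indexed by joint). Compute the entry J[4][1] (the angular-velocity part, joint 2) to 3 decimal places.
0.866

axis z_1 = (-0.5000,0.8660,0.0000); lever o_n−o_1 = (-3.7500,-2.1651,2.5000)
cross product → J_v[:, 1] = (2.1651,1.2500,4.3301)
J_ω[:, 1] = z_1
entry J[4][1] = 0.8660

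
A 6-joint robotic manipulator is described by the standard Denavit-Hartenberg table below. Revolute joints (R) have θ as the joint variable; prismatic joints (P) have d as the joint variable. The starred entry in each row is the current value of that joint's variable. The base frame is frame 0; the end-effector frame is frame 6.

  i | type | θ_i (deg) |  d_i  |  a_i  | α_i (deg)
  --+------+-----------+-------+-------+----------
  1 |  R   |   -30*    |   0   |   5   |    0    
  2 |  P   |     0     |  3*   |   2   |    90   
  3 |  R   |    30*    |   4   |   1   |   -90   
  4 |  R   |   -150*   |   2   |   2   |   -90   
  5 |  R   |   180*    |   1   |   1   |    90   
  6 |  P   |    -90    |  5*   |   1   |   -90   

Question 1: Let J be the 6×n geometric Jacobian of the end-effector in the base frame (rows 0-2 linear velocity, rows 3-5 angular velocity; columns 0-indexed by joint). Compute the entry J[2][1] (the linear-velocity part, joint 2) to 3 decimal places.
prismatic axis z_1 = (0.0000,0.0000,1.0000)
J_v[:, 1] = z_1; J_ω[:, 1] = (0,0,0)
entry J[2][1] = 1.0000

1.000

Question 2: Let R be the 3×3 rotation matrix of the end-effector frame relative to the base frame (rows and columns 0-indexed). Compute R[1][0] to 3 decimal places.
0.967

End-effector x-axis (col 0 of R) = (0.0580,0.9665,-0.2500)
R[1][0] = 0.9665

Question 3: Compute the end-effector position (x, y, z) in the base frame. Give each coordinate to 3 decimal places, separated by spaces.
5.212 -8.205 0.469

after link 1: o_1 = (4.3301, -2.5000, 0.0000)
after link 2: o_2 = (6.0622, -3.5000, 3.0000)
after link 3: o_3 = (4.8122, -7.3971, 3.5000)
after link 4: o_4 = (2.1471, -7.0131, 4.3660)
after link 5: o_5 = (2.9886, -7.9216, 5.0490)
after link 6: o_6 = (5.2117, -8.2051, 0.4689)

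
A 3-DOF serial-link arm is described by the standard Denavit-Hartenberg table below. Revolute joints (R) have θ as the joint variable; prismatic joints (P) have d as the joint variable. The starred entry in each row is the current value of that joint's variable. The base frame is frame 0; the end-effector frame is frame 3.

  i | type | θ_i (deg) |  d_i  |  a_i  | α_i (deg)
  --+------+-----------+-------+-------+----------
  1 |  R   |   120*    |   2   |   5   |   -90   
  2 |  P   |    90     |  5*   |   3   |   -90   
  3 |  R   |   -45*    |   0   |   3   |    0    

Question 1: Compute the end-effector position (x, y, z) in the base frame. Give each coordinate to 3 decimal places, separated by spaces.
-8.667 0.769 -3.121

after link 1: o_1 = (-2.5000, 4.3301, 2.0000)
after link 2: o_2 = (-6.8301, 1.8301, -1.0000)
after link 3: o_3 = (-8.6672, 0.7695, -3.1213)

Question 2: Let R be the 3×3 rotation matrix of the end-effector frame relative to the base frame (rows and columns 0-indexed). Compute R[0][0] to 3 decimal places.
End-effector x-axis (col 0 of R) = (-0.6124,-0.3536,-0.7071)
R[0][0] = -0.6124

-0.612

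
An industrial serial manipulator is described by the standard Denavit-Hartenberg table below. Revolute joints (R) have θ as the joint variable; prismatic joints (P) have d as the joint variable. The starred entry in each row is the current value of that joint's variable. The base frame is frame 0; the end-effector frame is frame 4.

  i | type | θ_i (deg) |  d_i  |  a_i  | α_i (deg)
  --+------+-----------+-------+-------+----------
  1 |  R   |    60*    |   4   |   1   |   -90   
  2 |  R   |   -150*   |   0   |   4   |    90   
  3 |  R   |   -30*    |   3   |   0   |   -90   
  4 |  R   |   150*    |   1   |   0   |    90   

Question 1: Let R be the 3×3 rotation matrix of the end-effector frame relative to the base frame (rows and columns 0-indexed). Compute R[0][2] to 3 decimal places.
End-effector z-axis (col 2 of R) = (0.2455,-0.0748,0.9665)
R[0][2] = 0.2455

0.246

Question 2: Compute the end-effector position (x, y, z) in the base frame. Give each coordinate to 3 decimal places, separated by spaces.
-2.949 -3.375 3.652

after link 1: o_1 = (0.5000, 0.8660, 4.0000)
after link 2: o_2 = (-1.2321, -2.1340, 6.0000)
after link 3: o_3 = (-1.9821, -3.4330, 3.4019)
after link 4: o_4 = (-2.9486, -3.3750, 3.6519)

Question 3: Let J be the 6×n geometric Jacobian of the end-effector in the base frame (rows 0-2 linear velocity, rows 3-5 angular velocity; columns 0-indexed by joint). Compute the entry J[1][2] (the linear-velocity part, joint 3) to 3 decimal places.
axis z_2 = (-0.2500,-0.4330,-0.8660); lever o_n−o_2 = (-1.7165,-1.2410,-2.3481)
cross product → J_v[:, 2] = (-0.0580,0.8995,-0.4330)
J_ω[:, 2] = z_2
entry J[1][2] = 0.8995

0.900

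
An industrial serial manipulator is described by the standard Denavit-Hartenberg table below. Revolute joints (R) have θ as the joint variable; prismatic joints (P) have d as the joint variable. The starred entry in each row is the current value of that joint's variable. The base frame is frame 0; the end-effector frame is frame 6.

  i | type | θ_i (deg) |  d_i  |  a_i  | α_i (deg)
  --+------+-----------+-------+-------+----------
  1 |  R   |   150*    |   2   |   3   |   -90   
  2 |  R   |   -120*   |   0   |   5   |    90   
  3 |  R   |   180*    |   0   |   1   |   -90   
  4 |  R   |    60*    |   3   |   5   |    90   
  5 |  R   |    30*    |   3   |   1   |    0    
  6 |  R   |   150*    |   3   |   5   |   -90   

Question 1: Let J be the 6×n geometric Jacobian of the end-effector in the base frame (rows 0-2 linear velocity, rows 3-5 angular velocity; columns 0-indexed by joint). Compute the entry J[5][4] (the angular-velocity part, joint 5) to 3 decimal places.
axis z_4 = (0.0000,-0.0000,-1.0000); lever o_n−o_4 = (3.8301,-1.6340,-6.0000)
cross product → J_v[:, 4] = (-1.6340,-3.8301,0.0000)
J_ω[:, 4] = z_4
entry J[5][4] = -1.0000

-1.000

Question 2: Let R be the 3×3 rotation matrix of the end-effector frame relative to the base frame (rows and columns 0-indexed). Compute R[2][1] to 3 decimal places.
End-effector y-axis (col 1 of R) = (-0.0000,0.0000,1.0000)
R[2][1] = 1.0000

1.000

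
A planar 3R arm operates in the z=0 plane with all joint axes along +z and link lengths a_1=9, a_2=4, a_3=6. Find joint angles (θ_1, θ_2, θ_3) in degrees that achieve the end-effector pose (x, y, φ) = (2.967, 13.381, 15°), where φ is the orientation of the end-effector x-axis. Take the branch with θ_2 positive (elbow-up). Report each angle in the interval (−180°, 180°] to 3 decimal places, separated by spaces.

89.999 45.008 -120.007

wrist centre = target − a_3·(cos φ, sin φ) = (-2.8286, 11.8281)
cos θ_2 = (147.9043−9²−4²)/(2·9·4) = 0.7070; θ_2 = 45.0083° (elbow-up)
β = atan2(11.8281,-2.8286) = 103.4491°; ψ = atan2(2.8288,11.8280) = 13.4504°
θ_1 = β − ψ = 89.9986°
θ_3 = φ − θ_1 − θ_2 = -120.0069° (wrapped to (-180°,180°])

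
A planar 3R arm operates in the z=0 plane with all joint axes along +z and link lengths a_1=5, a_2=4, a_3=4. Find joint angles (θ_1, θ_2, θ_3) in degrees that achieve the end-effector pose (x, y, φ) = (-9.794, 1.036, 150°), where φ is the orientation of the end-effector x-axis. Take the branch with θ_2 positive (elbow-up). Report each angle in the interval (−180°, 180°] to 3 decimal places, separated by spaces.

wrist centre = target − a_3·(cos φ, sin φ) = (-6.3299, -0.9640)
cos θ_2 = (40.9969−5²−4²)/(2·5·4) = -0.0001; θ_2 = 90.0044° (elbow-up)
β = atan2(-0.9640,-6.3299) = -171.3408°; ψ = atan2(4.0000,4.9997) = 38.6615°
θ_1 = β − ψ = -210.0023°
θ_3 = φ − θ_1 − θ_2 = -90.0021° (wrapped to (-180°,180°])

149.998 90.004 -90.002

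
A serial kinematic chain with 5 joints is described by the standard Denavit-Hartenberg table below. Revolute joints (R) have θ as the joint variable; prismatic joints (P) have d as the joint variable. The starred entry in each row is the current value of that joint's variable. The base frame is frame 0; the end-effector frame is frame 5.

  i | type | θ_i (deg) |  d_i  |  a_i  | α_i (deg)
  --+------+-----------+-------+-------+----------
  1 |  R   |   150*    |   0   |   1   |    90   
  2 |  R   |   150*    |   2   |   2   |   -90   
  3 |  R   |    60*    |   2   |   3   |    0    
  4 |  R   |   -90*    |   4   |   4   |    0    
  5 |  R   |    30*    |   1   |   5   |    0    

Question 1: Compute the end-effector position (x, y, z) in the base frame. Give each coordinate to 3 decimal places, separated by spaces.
after link 1: o_1 = (-0.8660, 0.5000, 0.0000)
after link 2: o_2 = (1.6340, 1.3660, 1.0000)
after link 3: o_3 = (2.3260, -2.0335, 0.0179)
after link 4: o_4 = (7.6561, -2.8014, -1.7141)
after link 5: o_5 = (11.8391, -5.2165, -0.0801)

11.839 -5.217 -0.080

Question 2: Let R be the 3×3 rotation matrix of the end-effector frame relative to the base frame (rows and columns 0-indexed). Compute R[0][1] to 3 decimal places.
-0.500

End-effector y-axis (col 1 of R) = (-0.5000,-0.8660,-0.0000)
R[0][1] = -0.5000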